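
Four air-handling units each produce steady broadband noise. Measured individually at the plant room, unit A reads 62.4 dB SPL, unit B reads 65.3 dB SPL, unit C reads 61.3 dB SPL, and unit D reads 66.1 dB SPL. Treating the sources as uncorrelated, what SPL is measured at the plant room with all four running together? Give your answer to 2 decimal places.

70.23 dB SPL

Uncorrelated sources add in intensity (power), not in dB.
L_total = 10·log₁₀(10^(62.4/10) + 10^(65.3/10) + 10^(61.3/10) + 10^(66.1/10)) = 10·log₁₀(10550000) = 70.23 dB SPL.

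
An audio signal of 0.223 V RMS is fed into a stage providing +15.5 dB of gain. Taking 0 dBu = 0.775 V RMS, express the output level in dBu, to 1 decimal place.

Input level: 20·log₁₀(0.223/0.775) = -10.82 dBu.
Output: -10.82 + 15.5 = +4.7 dBu.

+4.7 dBu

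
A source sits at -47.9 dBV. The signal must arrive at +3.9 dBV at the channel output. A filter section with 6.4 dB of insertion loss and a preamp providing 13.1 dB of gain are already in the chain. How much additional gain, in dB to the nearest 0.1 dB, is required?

The required make-up gain is the shortfall in the dB sum.
G = +3.9 − (-47.9) + 6.4 − 13.1 = 45.1 dB.

45.1 dB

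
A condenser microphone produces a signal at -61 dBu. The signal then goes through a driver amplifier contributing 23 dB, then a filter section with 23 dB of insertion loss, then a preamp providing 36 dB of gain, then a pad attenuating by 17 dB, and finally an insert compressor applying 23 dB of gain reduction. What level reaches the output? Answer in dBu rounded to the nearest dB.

-65 dBu

Cascaded gains and losses add directly in dB.
-61 + 23 − 23 + 36 − 17 − 23 = -65 dBu.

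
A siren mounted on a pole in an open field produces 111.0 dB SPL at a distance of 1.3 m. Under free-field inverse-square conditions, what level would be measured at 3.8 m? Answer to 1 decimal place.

For a point source in a free field, ΔL = −20·log₁₀(d₂/d₁).
ΔL = −20·log₁₀(3.8/1.3) = -9.32 dB, so L₂ = 111.0 + (-9.32) = 101.7 dB SPL.

101.7 dB SPL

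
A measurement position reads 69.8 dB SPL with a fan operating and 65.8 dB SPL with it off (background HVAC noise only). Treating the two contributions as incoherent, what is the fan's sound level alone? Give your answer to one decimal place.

67.6 dB SPL

Remove the background by subtracting linear intensities:
L_src = 10·log₁₀(10^(69.8/10) − 10^(65.8/10)) = 10·log₁₀(5748000) = 67.6 dB SPL.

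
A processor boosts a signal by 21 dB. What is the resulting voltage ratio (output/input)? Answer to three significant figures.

11.2

Voltage ratio = 10^(dB/20).
10^(21/20) = 10^(1.050) = 11.2.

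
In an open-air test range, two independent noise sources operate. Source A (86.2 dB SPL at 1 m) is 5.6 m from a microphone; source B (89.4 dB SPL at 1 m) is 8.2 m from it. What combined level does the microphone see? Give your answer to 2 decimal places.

74.19 dB SPL

At the listener: L_A = 86.2 − 20·log₁₀(5.6) = 71.236 dB; L_B = 89.4 − 20·log₁₀(8.2) = 71.124 dB.
Combined: 10·log₁₀(10^(71.236/10)+10^(71.124/10)) = 74.19 dB SPL.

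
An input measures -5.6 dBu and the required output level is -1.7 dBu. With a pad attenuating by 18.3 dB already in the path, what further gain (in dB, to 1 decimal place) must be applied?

22.2 dB

The required make-up gain is the shortfall in the dB sum.
G = -1.7 − (-5.6) + 18.3 = 22.2 dB.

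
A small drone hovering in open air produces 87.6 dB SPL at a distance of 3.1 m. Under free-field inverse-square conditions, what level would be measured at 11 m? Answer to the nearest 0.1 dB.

76.6 dB SPL

Inverse-square spreading gives ΔL = −20·log₁₀(d₂/d₁).
ΔL = −20·log₁₀(11/3.1) = -11.00 dB, so L₂ = 87.6 + (-11.00) = 76.6 dB SPL.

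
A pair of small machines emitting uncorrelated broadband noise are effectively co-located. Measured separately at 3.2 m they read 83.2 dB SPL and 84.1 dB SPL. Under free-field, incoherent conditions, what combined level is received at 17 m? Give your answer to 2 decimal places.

72.18 dB SPL

Combined at 3.2 m: 10·log₁₀(10^(83.2/10)+10^(84.1/10)) = 86.684 dB SPL.
Then apply −20·log₁₀(17/3.2) = -14.506 dB → 72.18 dB SPL.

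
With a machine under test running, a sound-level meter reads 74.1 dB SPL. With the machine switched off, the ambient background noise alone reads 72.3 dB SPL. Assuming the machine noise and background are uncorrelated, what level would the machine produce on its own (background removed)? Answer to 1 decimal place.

69.4 dB SPL

Remove the background by subtracting linear intensities:
L_src = 10·log₁₀(10^(74.1/10) − 10^(72.3/10)) = 10·log₁₀(8722000) = 69.4 dB SPL.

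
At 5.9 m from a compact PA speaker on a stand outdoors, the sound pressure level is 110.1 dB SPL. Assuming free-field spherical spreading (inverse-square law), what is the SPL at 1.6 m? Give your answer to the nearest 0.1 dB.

121.4 dB SPL

Inverse-square spreading gives ΔL = −20·log₁₀(d₂/d₁).
ΔL = −20·log₁₀(1.6/5.9) = 11.33 dB, so L₂ = 110.1 + (11.33) = 121.4 dB SPL.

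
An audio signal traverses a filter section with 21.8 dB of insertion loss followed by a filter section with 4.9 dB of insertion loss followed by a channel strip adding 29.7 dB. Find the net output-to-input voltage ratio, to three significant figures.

Net gain = (−21.8) + (−4.9) + 29.7 = 3.0 dB.
Voltage ratio = 10^(3.0/20) = 1.41.

1.41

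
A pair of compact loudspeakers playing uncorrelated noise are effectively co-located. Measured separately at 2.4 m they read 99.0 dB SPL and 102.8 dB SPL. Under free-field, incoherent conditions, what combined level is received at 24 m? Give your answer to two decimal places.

Combined at 2.4 m: 10·log₁₀(10^(99.0/10)+10^(102.8/10)) = 104.313 dB SPL.
Then apply −20·log₁₀(24/2.4) = -20.000 dB → 84.31 dB SPL.

84.31 dB SPL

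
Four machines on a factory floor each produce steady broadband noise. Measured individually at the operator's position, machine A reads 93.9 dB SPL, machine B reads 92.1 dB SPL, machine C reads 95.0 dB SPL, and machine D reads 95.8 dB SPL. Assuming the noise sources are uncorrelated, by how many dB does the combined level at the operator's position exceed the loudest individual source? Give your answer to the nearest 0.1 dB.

4.6 dB

Uncorrelated sources add in intensity (power), not in dB.
L_total = 10·log₁₀(10^(93.9/10) + 10^(92.1/10) + 10^(95.0/10) + 10^(95.8/10)) = 100.43 dB SPL.
Excess over the loudest (95.8 dB): 100.43 − 95.8 = 4.6 dB.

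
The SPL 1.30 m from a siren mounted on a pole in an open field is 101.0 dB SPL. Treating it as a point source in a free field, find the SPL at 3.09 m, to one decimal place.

93.5 dB SPL

Free-field point source: level drops by 20·log₁₀ of the distance ratio.
ΔL = −20·log₁₀(3.09/1.30) = -7.52 dB, so L₂ = 101.0 + (-7.52) = 93.5 dB SPL.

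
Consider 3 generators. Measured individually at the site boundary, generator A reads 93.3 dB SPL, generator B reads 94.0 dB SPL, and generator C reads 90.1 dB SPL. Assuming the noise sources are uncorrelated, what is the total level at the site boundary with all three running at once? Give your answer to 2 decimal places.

Incoherent sources sum as intensities:
L_total = 10·log₁₀(10^(93.3/10) + 10^(94.0/10) + 10^(90.1/10)) = 10·log₁₀(5673000000) = 97.54 dB SPL.

97.54 dB SPL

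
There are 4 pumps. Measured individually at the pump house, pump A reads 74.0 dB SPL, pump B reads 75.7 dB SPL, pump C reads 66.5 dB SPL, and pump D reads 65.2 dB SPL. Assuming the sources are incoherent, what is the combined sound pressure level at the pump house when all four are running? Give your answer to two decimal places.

Incoherent sources sum as intensities:
L_total = 10·log₁₀(10^(74.0/10) + 10^(75.7/10) + 10^(66.5/10) + 10^(65.2/10)) = 10·log₁₀(70050000) = 78.45 dB SPL.

78.45 dB SPL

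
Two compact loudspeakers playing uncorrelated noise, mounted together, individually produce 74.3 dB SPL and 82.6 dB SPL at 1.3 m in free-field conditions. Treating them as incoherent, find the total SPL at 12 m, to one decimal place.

63.9 dB SPL

Combined at 1.3 m: 10·log₁₀(10^(74.3/10)+10^(82.6/10)) = 83.20 dB SPL.
Then apply −20·log₁₀(12/1.3) = -19.30 dB → 63.9 dB SPL.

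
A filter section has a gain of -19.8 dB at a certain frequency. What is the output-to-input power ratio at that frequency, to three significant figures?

0.0105

Power ratio = 10^(dB/10).
10^(-19.8/10) = 10^(-1.980) = 0.0105.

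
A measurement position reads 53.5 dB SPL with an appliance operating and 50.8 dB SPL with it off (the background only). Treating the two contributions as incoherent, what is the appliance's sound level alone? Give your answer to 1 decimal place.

50.2 dB SPL

Subtract intensities: L_src = 10·log₁₀(10^(L_total/10) − 10^(L_bg/10)).
L_src = 10·log₁₀(10^(53.5/10) − 10^(50.8/10)) = 10·log₁₀(103600) = 50.2 dB SPL.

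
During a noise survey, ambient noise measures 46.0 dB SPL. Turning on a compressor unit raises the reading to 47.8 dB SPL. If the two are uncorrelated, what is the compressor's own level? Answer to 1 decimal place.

43.1 dB SPL

Remove the background by subtracting linear intensities:
L_src = 10·log₁₀(10^(47.8/10) − 10^(46.0/10)) = 10·log₁₀(20450) = 43.1 dB SPL.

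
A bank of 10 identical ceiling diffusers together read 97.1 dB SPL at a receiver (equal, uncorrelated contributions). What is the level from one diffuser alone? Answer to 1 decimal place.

10 equal incoherent sources add 10·log₁₀(10) = 10.00 dB over one source.
L_one = 97.1 − 10.00 = 87.1 dB SPL.

87.1 dB SPL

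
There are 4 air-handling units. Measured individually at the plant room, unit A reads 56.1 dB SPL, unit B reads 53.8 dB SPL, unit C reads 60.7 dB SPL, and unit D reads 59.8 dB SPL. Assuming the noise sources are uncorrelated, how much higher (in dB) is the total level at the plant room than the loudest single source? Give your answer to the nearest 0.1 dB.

3.7 dB

Uncorrelated sources add in intensity (power), not in dB.
L_total = 10·log₁₀(10^(56.1/10) + 10^(53.8/10) + 10^(60.7/10) + 10^(59.8/10)) = 64.44 dB SPL.
Excess over the loudest (60.7 dB): 64.44 − 60.7 = 3.7 dB.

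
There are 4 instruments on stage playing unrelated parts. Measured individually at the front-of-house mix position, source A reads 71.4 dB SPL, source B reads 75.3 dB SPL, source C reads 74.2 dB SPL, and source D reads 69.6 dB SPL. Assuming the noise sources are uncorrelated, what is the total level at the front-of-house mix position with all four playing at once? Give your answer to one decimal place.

Incoherent sources sum as intensities:
L_total = 10·log₁₀(10^(71.4/10) + 10^(75.3/10) + 10^(74.2/10) + 10^(69.6/10)) = 10·log₁₀(83110000) = 79.2 dB SPL.

79.2 dB SPL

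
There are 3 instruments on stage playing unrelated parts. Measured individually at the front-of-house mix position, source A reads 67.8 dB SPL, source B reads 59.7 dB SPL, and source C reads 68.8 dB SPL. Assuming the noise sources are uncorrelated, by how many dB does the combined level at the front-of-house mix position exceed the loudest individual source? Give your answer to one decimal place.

2.8 dB

Incoherent sources sum as intensities:
L_total = 10·log₁₀(10^(67.8/10) + 10^(59.7/10) + 10^(68.8/10)) = 71.63 dB SPL.
Excess over the loudest (68.8 dB): 71.63 − 68.8 = 2.8 dB.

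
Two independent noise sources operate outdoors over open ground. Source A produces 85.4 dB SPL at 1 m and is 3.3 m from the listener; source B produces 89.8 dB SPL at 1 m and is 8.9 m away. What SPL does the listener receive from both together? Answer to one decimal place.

At the listener: L_A = 85.4 − 20·log₁₀(3.3) = 75.03 dB; L_B = 89.8 − 20·log₁₀(8.9) = 70.81 dB.
Combined: 10·log₁₀(10^(75.03/10)+10^(70.81/10)) = 76.4 dB SPL.

76.4 dB SPL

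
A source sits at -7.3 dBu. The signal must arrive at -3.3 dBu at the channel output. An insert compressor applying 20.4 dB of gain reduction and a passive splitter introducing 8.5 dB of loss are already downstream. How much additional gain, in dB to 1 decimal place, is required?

The required make-up gain is the shortfall in the dB sum.
G = -3.3 − (-7.3) + 20.4 + 8.5 = 32.9 dB.

32.9 dB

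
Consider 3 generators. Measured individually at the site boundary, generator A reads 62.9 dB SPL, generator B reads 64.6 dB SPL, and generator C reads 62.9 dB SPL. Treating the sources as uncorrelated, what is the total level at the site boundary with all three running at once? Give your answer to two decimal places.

68.31 dB SPL

Incoherent sources sum as intensities:
L_total = 10·log₁₀(10^(62.9/10) + 10^(64.6/10) + 10^(62.9/10)) = 10·log₁₀(6784000) = 68.31 dB SPL.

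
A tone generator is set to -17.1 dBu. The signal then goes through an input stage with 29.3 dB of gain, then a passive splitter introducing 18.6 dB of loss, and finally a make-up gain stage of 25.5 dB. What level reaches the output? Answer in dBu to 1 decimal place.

In dB, series stages simply add:
-17.1 + 29.3 − 18.6 + 25.5 = +19.1 dBu.

+19.1 dBu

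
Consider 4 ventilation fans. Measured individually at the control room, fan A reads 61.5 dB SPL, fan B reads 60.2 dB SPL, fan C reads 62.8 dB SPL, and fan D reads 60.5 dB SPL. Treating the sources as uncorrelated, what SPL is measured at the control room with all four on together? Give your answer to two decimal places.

67.39 dB SPL

Uncorrelated sources add in intensity (power), not in dB.
L_total = 10·log₁₀(10^(61.5/10) + 10^(60.2/10) + 10^(62.8/10) + 10^(60.5/10)) = 10·log₁₀(5487000) = 67.39 dB SPL.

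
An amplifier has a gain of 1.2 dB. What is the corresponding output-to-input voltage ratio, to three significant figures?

Voltage ratio = 10^(dB/20).
10^(1.2/20) = 10^(0.06000) = 1.15.

1.15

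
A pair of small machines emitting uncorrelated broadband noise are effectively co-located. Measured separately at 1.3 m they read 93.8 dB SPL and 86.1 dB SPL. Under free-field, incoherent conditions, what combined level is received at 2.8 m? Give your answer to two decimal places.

87.82 dB SPL

Combined at 1.3 m: 10·log₁₀(10^(93.8/10)+10^(86.1/10)) = 94.481 dB SPL.
Then apply −20·log₁₀(2.8/1.3) = -6.664 dB → 87.82 dB SPL.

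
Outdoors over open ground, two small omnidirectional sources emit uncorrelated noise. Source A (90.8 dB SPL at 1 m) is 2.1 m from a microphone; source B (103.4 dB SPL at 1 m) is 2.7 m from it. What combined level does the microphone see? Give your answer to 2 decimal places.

95.15 dB SPL

At the listener: L_A = 90.8 − 20·log₁₀(2.1) = 84.356 dB; L_B = 103.4 − 20·log₁₀(2.7) = 94.773 dB.
Combined: 10·log₁₀(10^(84.356/10)+10^(94.773/10)) = 95.15 dB SPL.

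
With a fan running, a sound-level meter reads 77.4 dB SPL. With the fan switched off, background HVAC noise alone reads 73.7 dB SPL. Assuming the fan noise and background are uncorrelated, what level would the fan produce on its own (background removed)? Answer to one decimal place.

75.0 dB SPL

Background correction is a power subtraction:
L_src = 10·log₁₀(10^(77.4/10) − 10^(73.7/10)) = 10·log₁₀(31510000) = 75.0 dB SPL.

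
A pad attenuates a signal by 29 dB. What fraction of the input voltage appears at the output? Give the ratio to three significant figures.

Voltage ratio = 10^(dB/20).
10^(-29/20) = 10^(-1.450) = 0.0355.

0.0355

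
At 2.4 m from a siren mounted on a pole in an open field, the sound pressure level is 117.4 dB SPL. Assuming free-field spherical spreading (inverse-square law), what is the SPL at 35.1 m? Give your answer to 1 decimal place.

Free-field point source: level drops by 20·log₁₀ of the distance ratio.
ΔL = −20·log₁₀(35.1/2.4) = -23.30 dB, so L₂ = 117.4 + (-23.30) = 94.1 dB SPL.

94.1 dB SPL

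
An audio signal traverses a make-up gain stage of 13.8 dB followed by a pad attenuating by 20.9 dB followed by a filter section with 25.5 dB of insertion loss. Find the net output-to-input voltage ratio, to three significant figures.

0.0234

Net gain = 13.8 + (−20.9) + (−25.5) = -32.6 dB.
Voltage ratio = 10^(-32.6/20) = 0.0234.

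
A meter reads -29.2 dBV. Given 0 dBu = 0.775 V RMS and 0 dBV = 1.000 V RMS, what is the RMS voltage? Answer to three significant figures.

V = 1.000 V × 10^(-29.2/20).
= 1.000 × 0.03467 = 0.0347 V.

0.0347 V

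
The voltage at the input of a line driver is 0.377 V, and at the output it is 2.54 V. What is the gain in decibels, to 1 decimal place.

Voltage ratio → dB uses the 20·log₁₀ form:
20·log₁₀(2.54/0.377) = 20·log₁₀(6.737) = 16.6 dB.

16.6 dB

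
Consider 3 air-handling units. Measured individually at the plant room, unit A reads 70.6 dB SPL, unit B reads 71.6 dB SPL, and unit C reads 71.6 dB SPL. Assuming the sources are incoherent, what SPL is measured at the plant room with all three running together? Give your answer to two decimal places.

Incoherent sources sum as intensities:
L_total = 10·log₁₀(10^(70.6/10) + 10^(71.6/10) + 10^(71.6/10)) = 10·log₁₀(40390000) = 76.06 dB SPL.

76.06 dB SPL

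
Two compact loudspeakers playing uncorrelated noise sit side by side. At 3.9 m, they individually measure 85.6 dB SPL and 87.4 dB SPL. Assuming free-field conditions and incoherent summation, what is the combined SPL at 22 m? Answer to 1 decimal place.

Combined at 3.9 m: 10·log₁₀(10^(85.6/10)+10^(87.4/10)) = 89.60 dB SPL.
Then apply −20·log₁₀(22/3.9) = -15.03 dB → 74.6 dB SPL.

74.6 dB SPL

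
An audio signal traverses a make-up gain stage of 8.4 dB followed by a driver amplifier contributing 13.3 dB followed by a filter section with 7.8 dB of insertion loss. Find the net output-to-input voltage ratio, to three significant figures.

Net gain = 8.4 + 13.3 + (−7.8) = 13.9 dB.
Voltage ratio = 10^(13.9/20) = 4.95.

4.95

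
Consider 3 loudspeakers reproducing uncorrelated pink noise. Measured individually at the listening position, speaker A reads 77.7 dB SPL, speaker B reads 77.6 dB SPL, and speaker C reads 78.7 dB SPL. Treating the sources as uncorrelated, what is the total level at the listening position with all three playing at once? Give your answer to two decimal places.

Add the sources as powers (linear), then convert back to dB:
L_total = 10·log₁₀(10^(77.7/10) + 10^(77.6/10) + 10^(78.7/10)) = 10·log₁₀(190600000) = 82.80 dB SPL.

82.80 dB SPL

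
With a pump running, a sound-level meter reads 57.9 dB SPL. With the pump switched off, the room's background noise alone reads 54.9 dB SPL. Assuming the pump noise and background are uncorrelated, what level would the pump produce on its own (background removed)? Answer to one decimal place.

54.9 dB SPL

Subtract intensities: L_src = 10·log₁₀(10^(L_total/10) − 10^(L_bg/10)).
L_src = 10·log₁₀(10^(57.9/10) − 10^(54.9/10)) = 10·log₁₀(307600) = 54.9 dB SPL.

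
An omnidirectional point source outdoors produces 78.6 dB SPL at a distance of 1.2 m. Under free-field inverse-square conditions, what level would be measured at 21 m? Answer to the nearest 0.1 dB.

Inverse-square spreading gives ΔL = −20·log₁₀(d₂/d₁).
ΔL = −20·log₁₀(21/1.2) = -24.86 dB, so L₂ = 78.6 + (-24.86) = 53.7 dB SPL.

53.7 dB SPL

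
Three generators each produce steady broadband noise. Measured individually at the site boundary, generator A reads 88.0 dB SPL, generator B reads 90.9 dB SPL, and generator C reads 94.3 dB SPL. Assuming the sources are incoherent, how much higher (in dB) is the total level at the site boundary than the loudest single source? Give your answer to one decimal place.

Add the sources as powers (linear), then convert back to dB:
L_total = 10·log₁₀(10^(88.0/10) + 10^(90.9/10) + 10^(94.3/10)) = 96.58 dB SPL.
Excess over the loudest (94.3 dB): 96.58 − 94.3 = 2.3 dB.

2.3 dB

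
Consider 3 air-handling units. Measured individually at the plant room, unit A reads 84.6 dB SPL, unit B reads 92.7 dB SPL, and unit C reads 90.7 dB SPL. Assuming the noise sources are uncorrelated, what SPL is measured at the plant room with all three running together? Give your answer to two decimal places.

Incoherent sources sum as intensities:
L_total = 10·log₁₀(10^(84.6/10) + 10^(92.7/10) + 10^(90.7/10)) = 10·log₁₀(3325000000) = 95.22 dB SPL.

95.22 dB SPL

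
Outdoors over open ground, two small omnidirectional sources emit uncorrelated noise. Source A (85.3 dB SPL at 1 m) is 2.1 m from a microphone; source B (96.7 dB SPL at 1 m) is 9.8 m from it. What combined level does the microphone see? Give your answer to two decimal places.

80.99 dB SPL

At the listener: L_A = 85.3 − 20·log₁₀(2.1) = 78.856 dB; L_B = 96.7 − 20·log₁₀(9.8) = 76.875 dB.
Combined: 10·log₁₀(10^(78.856/10)+10^(76.875/10)) = 80.99 dB SPL.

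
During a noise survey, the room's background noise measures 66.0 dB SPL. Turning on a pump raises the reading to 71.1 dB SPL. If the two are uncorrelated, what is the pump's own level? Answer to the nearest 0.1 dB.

69.5 dB SPL

Remove the background by subtracting linear intensities:
L_src = 10·log₁₀(10^(71.1/10) − 10^(66.0/10)) = 10·log₁₀(8901000) = 69.5 dB SPL.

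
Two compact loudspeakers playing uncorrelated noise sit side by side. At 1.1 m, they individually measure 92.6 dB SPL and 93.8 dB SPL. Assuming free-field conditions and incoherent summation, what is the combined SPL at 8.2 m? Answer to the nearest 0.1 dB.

Combined at 1.1 m: 10·log₁₀(10^(92.6/10)+10^(93.8/10)) = 96.25 dB SPL.
Then apply −20·log₁₀(8.2/1.1) = -17.45 dB → 78.8 dB SPL.

78.8 dB SPL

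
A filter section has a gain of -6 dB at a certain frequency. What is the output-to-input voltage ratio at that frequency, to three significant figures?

Voltage ratio = 10^(dB/20).
10^(-6/20) = 10^(-0.3000) = 0.501.

0.501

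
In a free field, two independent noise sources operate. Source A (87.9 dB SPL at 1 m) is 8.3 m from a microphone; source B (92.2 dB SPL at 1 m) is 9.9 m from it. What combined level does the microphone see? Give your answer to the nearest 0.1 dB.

74.1 dB SPL

At the listener: L_A = 87.9 − 20·log₁₀(8.3) = 69.52 dB; L_B = 92.2 − 20·log₁₀(9.9) = 72.29 dB.
Combined: 10·log₁₀(10^(69.52/10)+10^(72.29/10)) = 74.1 dB SPL.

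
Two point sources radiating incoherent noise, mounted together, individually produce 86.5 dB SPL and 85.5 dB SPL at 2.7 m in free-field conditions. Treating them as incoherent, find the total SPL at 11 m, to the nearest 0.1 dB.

76.8 dB SPL

Combined at 2.7 m: 10·log₁₀(10^(86.5/10)+10^(85.5/10)) = 89.04 dB SPL.
Then apply −20·log₁₀(11/2.7) = -12.20 dB → 76.8 dB SPL.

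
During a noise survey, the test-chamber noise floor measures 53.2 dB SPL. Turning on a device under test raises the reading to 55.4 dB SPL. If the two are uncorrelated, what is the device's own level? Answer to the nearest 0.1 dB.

Subtract intensities: L_src = 10·log₁₀(10^(L_total/10) − 10^(L_bg/10)).
L_src = 10·log₁₀(10^(55.4/10) − 10^(53.2/10)) = 10·log₁₀(137800) = 51.4 dB SPL.

51.4 dB SPL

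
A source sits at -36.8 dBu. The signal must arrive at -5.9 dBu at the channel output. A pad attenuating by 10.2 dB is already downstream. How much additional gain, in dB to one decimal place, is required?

The required make-up gain is the shortfall in the dB sum.
G = -5.9 − (-36.8) + 10.2 = 41.1 dB.

41.1 dB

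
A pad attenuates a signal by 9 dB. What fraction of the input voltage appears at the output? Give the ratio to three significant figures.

Voltage ratio = 10^(dB/20).
10^(-9/20) = 10^(-0.4500) = 0.355.

0.355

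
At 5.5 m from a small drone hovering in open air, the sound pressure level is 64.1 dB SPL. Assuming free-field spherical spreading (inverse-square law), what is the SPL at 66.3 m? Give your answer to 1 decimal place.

For a point source in a free field, ΔL = −20·log₁₀(d₂/d₁).
ΔL = −20·log₁₀(66.3/5.5) = -21.62 dB, so L₂ = 64.1 + (-21.62) = 42.5 dB SPL.

42.5 dB SPL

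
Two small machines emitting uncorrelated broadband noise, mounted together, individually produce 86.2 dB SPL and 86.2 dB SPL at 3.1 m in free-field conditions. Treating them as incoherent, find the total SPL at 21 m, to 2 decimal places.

Combined at 3.1 m: 10·log₁₀(10^(86.2/10)+10^(86.2/10)) = 89.210 dB SPL.
Then apply −20·log₁₀(21/3.1) = -16.617 dB → 72.59 dB SPL.

72.59 dB SPL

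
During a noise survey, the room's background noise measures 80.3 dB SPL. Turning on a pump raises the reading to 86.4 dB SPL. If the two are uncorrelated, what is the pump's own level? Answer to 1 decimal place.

85.2 dB SPL

Remove the background by subtracting linear intensities:
L_src = 10·log₁₀(10^(86.4/10) − 10^(80.3/10)) = 10·log₁₀(329400000) = 85.2 dB SPL.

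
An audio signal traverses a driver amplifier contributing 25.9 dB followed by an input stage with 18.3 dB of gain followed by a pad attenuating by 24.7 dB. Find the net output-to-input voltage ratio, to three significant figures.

Net gain = 25.9 + 18.3 + (−24.7) = 19.5 dB.
Voltage ratio = 10^(19.5/20) = 9.44.

9.44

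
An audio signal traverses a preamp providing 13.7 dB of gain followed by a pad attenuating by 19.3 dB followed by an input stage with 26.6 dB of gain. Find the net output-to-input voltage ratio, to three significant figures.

11.2

Net gain = 13.7 + (−19.3) + 26.6 = 21.0 dB.
Voltage ratio = 10^(21.0/20) = 11.2.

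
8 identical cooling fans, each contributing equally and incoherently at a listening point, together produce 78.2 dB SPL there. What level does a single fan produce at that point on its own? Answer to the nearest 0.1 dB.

69.2 dB SPL

8 equal incoherent sources add 10·log₁₀(8) = 9.03 dB over one source.
L_one = 78.2 − 9.03 = 69.2 dB SPL.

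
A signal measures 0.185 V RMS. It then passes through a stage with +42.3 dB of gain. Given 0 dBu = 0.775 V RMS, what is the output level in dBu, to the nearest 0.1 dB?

+29.9 dBu

Input level: 20·log₁₀(0.185/0.775) = -12.44 dBu.
Output: -12.44 + 42.3 = +29.9 dBu.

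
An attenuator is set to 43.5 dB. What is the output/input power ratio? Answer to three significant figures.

0.0000447

Power ratio = 10^(dB/10).
10^(-43.5/10) = 10^(-4.350) = 0.0000447.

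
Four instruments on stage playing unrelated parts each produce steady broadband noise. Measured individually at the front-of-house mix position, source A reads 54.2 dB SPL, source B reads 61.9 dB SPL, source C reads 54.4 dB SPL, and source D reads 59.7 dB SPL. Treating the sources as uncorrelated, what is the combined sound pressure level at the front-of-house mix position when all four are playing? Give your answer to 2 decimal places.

Add the sources as powers (linear), then convert back to dB:
L_total = 10·log₁₀(10^(54.2/10) + 10^(61.9/10) + 10^(54.4/10) + 10^(59.7/10)) = 10·log₁₀(3021000) = 64.80 dB SPL.

64.80 dB SPL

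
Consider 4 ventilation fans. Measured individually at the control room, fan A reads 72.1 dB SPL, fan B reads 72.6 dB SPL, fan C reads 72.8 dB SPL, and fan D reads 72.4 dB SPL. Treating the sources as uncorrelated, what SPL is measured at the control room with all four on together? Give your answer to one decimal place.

Add the sources as powers (linear), then convert back to dB:
L_total = 10·log₁₀(10^(72.1/10) + 10^(72.6/10) + 10^(72.8/10) + 10^(72.4/10)) = 10·log₁₀(70850000) = 78.5 dB SPL.

78.5 dB SPL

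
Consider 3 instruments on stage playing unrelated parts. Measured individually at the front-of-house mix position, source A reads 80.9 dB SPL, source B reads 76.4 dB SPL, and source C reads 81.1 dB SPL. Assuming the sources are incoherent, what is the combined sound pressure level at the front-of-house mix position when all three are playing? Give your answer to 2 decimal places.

Uncorrelated sources add in intensity (power), not in dB.
L_total = 10·log₁₀(10^(80.9/10) + 10^(76.4/10) + 10^(81.1/10)) = 10·log₁₀(295500000) = 84.71 dB SPL.

84.71 dB SPL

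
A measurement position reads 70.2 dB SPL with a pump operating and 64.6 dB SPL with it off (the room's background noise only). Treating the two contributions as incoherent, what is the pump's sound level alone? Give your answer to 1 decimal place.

Remove the background by subtracting linear intensities:
L_src = 10·log₁₀(10^(70.2/10) − 10^(64.6/10)) = 10·log₁₀(7587000) = 68.8 dB SPL.

68.8 dB SPL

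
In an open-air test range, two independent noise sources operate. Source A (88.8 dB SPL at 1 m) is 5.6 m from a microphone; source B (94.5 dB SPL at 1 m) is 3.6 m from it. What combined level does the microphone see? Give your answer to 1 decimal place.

83.8 dB SPL

At the listener: L_A = 88.8 − 20·log₁₀(5.6) = 73.84 dB; L_B = 94.5 − 20·log₁₀(3.6) = 83.37 dB.
Combined: 10·log₁₀(10^(73.84/10)+10^(83.37/10)) = 83.8 dB SPL.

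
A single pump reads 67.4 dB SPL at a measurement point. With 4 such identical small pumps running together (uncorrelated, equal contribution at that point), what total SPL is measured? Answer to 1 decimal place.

73.4 dB SPL

4 equal incoherent sources raise the level by 10·log₁₀(4) = 6.02 dB.
L_total = 67.4 + 6.02 = 73.4 dB SPL.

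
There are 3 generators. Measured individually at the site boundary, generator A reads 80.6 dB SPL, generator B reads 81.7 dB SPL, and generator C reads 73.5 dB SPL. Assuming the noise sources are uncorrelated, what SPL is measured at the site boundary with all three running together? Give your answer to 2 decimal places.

Add the sources as powers (linear), then convert back to dB:
L_total = 10·log₁₀(10^(80.6/10) + 10^(81.7/10) + 10^(73.5/10)) = 10·log₁₀(285100000) = 84.55 dB SPL.

84.55 dB SPL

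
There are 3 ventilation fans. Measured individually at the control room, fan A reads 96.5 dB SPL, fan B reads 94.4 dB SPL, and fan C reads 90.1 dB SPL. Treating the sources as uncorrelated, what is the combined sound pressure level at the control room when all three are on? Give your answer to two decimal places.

Incoherent sources sum as intensities:
L_total = 10·log₁₀(10^(96.5/10) + 10^(94.4/10) + 10^(90.1/10)) = 10·log₁₀(8244000000) = 99.16 dB SPL.

99.16 dB SPL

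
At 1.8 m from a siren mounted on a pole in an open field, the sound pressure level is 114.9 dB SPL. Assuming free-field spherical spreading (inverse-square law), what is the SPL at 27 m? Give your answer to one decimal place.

For a point source in a free field, ΔL = −20·log₁₀(d₂/d₁).
ΔL = −20·log₁₀(27/1.8) = -23.52 dB, so L₂ = 114.9 + (-23.52) = 91.4 dB SPL.

91.4 dB SPL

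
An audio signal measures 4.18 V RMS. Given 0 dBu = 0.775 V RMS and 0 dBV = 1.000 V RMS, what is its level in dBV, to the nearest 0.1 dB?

+12.4 dBV

dBV = 20·log₁₀(V / 1.000 V).
20·log₁₀(4.18/1.000) = +12.4 dBV.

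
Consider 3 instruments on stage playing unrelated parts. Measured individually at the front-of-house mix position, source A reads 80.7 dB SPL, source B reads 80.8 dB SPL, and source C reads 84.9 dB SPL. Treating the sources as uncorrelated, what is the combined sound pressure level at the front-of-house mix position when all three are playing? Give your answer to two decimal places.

87.38 dB SPL

Uncorrelated sources add in intensity (power), not in dB.
L_total = 10·log₁₀(10^(80.7/10) + 10^(80.8/10) + 10^(84.9/10)) = 10·log₁₀(546700000) = 87.38 dB SPL.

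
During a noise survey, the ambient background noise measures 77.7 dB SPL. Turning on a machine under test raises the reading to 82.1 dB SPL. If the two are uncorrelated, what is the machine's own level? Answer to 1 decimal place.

Remove the background by subtracting linear intensities:
L_src = 10·log₁₀(10^(82.1/10) − 10^(77.7/10)) = 10·log₁₀(103300000) = 80.1 dB SPL.

80.1 dB SPL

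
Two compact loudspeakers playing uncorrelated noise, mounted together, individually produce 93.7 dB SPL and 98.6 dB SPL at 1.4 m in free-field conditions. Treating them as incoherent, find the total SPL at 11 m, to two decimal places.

81.91 dB SPL

Combined at 1.4 m: 10·log₁₀(10^(93.7/10)+10^(98.6/10)) = 99.818 dB SPL.
Then apply −20·log₁₀(11/1.4) = -17.905 dB → 81.91 dB SPL.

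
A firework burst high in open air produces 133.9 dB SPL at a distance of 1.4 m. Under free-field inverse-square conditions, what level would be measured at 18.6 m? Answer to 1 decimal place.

For a point source in a free field, ΔL = −20·log₁₀(d₂/d₁).
ΔL = −20·log₁₀(18.6/1.4) = -22.47 dB, so L₂ = 133.9 + (-22.47) = 111.4 dB SPL.

111.4 dB SPL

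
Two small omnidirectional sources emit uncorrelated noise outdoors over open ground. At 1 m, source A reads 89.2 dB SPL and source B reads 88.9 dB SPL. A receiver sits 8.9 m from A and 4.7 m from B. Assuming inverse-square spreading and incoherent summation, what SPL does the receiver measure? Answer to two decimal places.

At the listener: L_A = 89.2 − 20·log₁₀(8.9) = 70.212 dB; L_B = 88.9 − 20·log₁₀(4.7) = 75.458 dB.
Combined: 10·log₁₀(10^(70.212/10)+10^(75.458/10)) = 76.59 dB SPL.

76.59 dB SPL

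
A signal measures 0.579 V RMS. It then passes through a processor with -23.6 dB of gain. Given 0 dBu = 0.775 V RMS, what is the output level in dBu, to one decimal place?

Input level: 20·log₁₀(0.579/0.775) = -2.53 dBu.
Output: -2.53 − 23.6 = -26.1 dBu.

-26.1 dBu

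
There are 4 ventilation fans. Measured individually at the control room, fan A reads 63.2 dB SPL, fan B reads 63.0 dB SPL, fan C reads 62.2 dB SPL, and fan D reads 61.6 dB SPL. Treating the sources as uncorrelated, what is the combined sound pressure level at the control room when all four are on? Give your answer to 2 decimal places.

68.57 dB SPL

Uncorrelated sources add in intensity (power), not in dB.
L_total = 10·log₁₀(10^(63.2/10) + 10^(63.0/10) + 10^(62.2/10) + 10^(61.6/10)) = 10·log₁₀(7190000) = 68.57 dB SPL.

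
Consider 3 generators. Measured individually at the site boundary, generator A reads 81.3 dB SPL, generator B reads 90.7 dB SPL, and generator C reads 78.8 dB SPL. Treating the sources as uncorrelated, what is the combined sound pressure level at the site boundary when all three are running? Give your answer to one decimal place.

91.4 dB SPL

Incoherent sources sum as intensities:
L_total = 10·log₁₀(10^(81.3/10) + 10^(90.7/10) + 10^(78.8/10)) = 10·log₁₀(1386000000) = 91.4 dB SPL.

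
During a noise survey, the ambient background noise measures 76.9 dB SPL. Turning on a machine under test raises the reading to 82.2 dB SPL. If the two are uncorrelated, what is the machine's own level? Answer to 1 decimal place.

80.7 dB SPL

Subtract intensities: L_src = 10·log₁₀(10^(L_total/10) − 10^(L_bg/10)).
L_src = 10·log₁₀(10^(82.2/10) − 10^(76.9/10)) = 10·log₁₀(117000000) = 80.7 dB SPL.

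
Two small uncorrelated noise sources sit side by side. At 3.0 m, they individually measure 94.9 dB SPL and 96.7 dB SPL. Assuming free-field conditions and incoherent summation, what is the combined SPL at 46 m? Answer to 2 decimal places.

Combined at 3.0 m: 10·log₁₀(10^(94.9/10)+10^(96.7/10)) = 98.903 dB SPL.
Then apply −20·log₁₀(46/3.0) = -23.713 dB → 75.19 dB SPL.

75.19 dB SPL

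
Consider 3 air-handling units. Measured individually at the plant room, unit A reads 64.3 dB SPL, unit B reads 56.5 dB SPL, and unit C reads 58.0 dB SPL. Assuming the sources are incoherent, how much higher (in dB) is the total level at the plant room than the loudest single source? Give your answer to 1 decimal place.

1.5 dB

Incoherent sources sum as intensities:
L_total = 10·log₁₀(10^(64.3/10) + 10^(56.5/10) + 10^(58.0/10)) = 65.76 dB SPL.
Excess over the loudest (64.3 dB): 65.76 − 64.3 = 1.5 dB.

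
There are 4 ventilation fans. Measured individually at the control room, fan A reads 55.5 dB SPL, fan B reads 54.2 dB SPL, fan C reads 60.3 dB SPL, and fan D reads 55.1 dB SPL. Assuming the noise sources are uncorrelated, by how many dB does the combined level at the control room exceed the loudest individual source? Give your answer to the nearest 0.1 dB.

Add the sources as powers (linear), then convert back to dB:
L_total = 10·log₁₀(10^(55.5/10) + 10^(54.2/10) + 10^(60.3/10) + 10^(55.1/10)) = 63.04 dB SPL.
Excess over the loudest (60.3 dB): 63.04 − 60.3 = 2.7 dB.

2.7 dB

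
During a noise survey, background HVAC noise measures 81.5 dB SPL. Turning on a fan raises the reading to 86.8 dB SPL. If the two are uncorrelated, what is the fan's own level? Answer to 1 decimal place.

Remove the background by subtracting linear intensities:
L_src = 10·log₁₀(10^(86.8/10) − 10^(81.5/10)) = 10·log₁₀(337400000) = 85.3 dB SPL.

85.3 dB SPL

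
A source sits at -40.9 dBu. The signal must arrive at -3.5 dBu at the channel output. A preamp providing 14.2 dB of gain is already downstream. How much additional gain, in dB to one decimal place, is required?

The required make-up gain is the shortfall in the dB sum.
G = -3.5 − (-40.9) − 14.2 = 23.2 dB.

23.2 dB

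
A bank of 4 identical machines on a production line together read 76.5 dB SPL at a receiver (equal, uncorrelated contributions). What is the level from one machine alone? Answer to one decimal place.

70.5 dB SPL

4 equal incoherent sources add 10·log₁₀(4) = 6.02 dB over one source.
L_one = 76.5 − 6.02 = 70.5 dB SPL.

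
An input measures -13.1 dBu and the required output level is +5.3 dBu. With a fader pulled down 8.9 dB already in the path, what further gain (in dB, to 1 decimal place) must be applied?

27.3 dB

The required make-up gain is the shortfall in the dB sum.
G = +5.3 − (-13.1) + 8.9 = 27.3 dB.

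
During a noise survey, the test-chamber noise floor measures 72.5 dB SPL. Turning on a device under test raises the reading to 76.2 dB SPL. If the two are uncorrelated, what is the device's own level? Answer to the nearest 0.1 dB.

Subtract intensities: L_src = 10·log₁₀(10^(L_total/10) − 10^(L_bg/10)).
L_src = 10·log₁₀(10^(76.2/10) − 10^(72.5/10)) = 10·log₁₀(23900000) = 73.8 dB SPL.

73.8 dB SPL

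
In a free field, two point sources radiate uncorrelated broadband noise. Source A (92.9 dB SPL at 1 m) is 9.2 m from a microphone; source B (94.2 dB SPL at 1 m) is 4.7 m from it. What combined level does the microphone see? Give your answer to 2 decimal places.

81.53 dB SPL

At the listener: L_A = 92.9 − 20·log₁₀(9.2) = 73.624 dB; L_B = 94.2 − 20·log₁₀(4.7) = 80.758 dB.
Combined: 10·log₁₀(10^(73.624/10)+10^(80.758/10)) = 81.53 dB SPL.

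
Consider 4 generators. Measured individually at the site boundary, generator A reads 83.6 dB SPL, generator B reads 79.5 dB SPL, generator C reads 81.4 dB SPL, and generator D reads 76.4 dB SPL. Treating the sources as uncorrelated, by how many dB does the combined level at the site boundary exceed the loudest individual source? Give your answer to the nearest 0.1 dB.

Uncorrelated sources add in intensity (power), not in dB.
L_total = 10·log₁₀(10^(83.6/10) + 10^(79.5/10) + 10^(81.4/10) + 10^(76.4/10)) = 86.99 dB SPL.
Excess over the loudest (83.6 dB): 86.99 − 83.6 = 3.4 dB.

3.4 dB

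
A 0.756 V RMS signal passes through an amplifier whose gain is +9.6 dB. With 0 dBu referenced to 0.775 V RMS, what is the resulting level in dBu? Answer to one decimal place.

Input level: 20·log₁₀(0.756/0.775) = -0.22 dBu.
Output: -0.22 + 9.6 = +9.4 dBu.

+9.4 dBu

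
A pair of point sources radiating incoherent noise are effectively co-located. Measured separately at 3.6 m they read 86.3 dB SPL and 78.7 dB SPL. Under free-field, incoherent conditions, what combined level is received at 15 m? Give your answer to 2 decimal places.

Combined at 3.6 m: 10·log₁₀(10^(86.3/10)+10^(78.7/10)) = 86.996 dB SPL.
Then apply −20·log₁₀(15/3.6) = -12.396 dB → 74.60 dB SPL.

74.60 dB SPL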